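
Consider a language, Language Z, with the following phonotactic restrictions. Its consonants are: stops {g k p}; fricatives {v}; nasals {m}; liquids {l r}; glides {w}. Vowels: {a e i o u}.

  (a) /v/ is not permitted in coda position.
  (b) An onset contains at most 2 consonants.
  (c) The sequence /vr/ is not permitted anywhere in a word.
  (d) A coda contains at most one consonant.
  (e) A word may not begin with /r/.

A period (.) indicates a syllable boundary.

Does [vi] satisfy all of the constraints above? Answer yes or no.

[vi] — σ1 onset /v/, coda /∅/ ok → licit

yes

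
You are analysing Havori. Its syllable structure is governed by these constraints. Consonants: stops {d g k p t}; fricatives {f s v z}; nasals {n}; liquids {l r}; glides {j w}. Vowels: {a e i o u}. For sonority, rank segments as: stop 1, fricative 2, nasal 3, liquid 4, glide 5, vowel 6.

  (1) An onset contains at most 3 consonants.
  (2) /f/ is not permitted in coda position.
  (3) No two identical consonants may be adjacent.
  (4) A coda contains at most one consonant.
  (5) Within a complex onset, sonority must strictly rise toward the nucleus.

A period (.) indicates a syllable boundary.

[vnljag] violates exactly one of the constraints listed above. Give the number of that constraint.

1

[vnljag]: syllable 1 onset /vnlj/ has 4 consonants (> 3).
This is a violation of constraint 1: "An onset contains at most 3 consonants."
The remaining constraints (2, 3, 4, 5) are satisfied.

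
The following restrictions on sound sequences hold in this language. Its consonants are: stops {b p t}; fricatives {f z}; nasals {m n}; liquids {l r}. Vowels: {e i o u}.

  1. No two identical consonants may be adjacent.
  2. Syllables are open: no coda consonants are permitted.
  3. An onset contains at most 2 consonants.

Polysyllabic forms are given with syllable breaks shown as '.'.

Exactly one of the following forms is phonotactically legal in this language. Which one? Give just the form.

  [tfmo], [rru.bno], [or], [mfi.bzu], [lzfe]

[mfi.bzu]

[tfmo] — violates constraint 3: syllable 1 onset /tfm/ has 3 consonants (> 2) → phonotactically illegal
[rru.bno] — violates constraint 1: adjacent identical consonants /rr/ → phonotactically illegal
[or] — violates constraint 2: syllable 1 coda /r/ has 1 consonant (> 0) → phonotactically illegal
[mfi.bzu] — σ1 onset /mf/ (2C), coda /∅/ ok; σ2 onset /bz/ (2C), coda /∅/ ok → phonotactically legal
[lzfe] — violates constraint 3: syllable 1 onset /lzf/ has 3 consonants (> 2) → phonotactically illegal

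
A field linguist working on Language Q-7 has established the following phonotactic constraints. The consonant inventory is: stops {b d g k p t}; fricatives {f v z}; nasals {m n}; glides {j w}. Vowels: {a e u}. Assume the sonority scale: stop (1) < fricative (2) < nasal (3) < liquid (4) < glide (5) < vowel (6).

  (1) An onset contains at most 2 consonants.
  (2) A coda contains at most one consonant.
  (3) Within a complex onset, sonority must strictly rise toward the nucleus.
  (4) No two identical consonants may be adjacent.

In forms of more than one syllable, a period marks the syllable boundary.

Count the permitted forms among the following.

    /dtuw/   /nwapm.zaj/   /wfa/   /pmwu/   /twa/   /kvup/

2

/dtuw/ — violates constraint 3: syllable 1 onset /dt/: /d/ (stop, 1) → /t/ (stop, 1) does not rise → not permitted
/nwapm.zaj/ — violates constraint 2: syllable 1 coda /pm/ has 2 consonants (> 1) → not permitted
/wfa/ — violates constraint 3: syllable 1 onset /wf/: /w/ (glide, 5) → /f/ (fricative, 2) does not rise → not permitted
/pmwu/ — violates constraint 1: syllable 1 onset /pmw/ has 3 consonants (> 2) → not permitted
/twa/ — σ1 onset /tw/ (1→5 rises), coda /∅/ ok → permitted
/kvup/ — σ1 onset /kv/ (1→2 rises), coda /p/ ok → permitted
Permitted: /twa/, /kvup/ → 2.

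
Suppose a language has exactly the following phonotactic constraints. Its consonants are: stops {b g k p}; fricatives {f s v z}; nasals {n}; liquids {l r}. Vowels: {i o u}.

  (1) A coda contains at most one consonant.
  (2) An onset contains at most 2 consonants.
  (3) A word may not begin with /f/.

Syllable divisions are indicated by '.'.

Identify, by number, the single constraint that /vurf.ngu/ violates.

/vurf.ngu/: syllable 1 coda /rf/ has 2 consonants (> 1).
This is a violation of constraint 1: "A coda contains at most one consonant."
The remaining constraints (2, 3) are satisfied.

1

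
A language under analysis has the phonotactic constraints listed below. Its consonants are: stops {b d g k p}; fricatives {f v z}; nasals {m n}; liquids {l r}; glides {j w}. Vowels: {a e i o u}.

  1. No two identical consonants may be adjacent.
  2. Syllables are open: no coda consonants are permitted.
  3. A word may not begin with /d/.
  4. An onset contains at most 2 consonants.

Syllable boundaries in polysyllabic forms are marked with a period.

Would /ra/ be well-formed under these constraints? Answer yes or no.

/ra/ — σ1 onset /r/, coda /∅/ ok → well-formed

yes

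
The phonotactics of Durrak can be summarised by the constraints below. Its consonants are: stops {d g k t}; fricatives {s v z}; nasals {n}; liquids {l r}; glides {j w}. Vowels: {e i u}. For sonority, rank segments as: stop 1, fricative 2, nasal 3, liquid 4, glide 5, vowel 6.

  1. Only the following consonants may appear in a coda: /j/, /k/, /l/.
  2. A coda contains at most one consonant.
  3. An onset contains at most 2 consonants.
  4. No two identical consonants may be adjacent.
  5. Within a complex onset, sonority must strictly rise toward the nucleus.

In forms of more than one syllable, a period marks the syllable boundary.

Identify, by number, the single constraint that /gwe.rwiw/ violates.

/gwe.rwiw/: syllable 2 coda contains /w/, which is not a licensed coda consonant.
This is a violation of constraint 1: "Only the following consonants may appear in a coda: /j/, /k/, /l/."
The remaining constraints (2, 3, 4, 5) are satisfied.

1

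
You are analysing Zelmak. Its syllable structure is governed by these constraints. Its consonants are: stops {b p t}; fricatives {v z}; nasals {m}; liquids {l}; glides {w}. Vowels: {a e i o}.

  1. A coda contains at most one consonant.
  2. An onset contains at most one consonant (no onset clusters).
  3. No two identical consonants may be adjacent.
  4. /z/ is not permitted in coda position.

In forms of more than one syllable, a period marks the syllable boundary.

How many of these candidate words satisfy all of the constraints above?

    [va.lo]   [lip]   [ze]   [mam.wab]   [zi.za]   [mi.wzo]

[va.lo] — σ1 onset /v/, coda /∅/ ok; σ2 onset /l/, coda /∅/ ok → phonotactically legal
[lip] — σ1 onset /l/, coda /p/ ok → phonotactically legal
[ze] — σ1 onset /z/, coda /∅/ ok → phonotactically legal
[mam.wab] — σ1 onset /m/, coda /m/ ok; σ2 onset /w/, coda /b/ ok → phonotactically legal
[zi.za] — σ1 onset /z/, coda /∅/ ok; σ2 onset /z/, coda /∅/ ok → phonotactically legal
[mi.wzo] — violates constraint 2: syllable 2 onset /wz/ has 2 consonants (> 1) → phonotactically illegal
Phonotactically legal: [va.lo], [lip], [ze], [mam.wab], [zi.za] → 5.

5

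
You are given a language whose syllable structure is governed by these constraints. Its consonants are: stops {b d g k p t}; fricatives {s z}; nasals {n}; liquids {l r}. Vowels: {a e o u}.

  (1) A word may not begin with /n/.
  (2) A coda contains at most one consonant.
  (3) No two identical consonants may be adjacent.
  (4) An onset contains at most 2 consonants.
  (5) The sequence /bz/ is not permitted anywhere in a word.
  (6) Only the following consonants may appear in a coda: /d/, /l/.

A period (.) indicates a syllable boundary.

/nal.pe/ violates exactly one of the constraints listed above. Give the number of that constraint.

/nal.pe/: word begins with /n/.
This is a violation of constraint 1: "A word may not begin with /n/."
The remaining constraints (2, 3, 4, 5, 6) are satisfied.

1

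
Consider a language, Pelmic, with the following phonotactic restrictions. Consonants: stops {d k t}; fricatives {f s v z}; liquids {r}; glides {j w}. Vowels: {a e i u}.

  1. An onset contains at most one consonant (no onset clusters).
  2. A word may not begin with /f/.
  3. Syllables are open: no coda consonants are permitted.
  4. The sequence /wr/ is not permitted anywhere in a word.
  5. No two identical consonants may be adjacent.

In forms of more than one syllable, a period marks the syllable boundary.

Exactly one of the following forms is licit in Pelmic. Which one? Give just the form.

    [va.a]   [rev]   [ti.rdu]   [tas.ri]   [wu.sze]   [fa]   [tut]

[va.a]

[va.a] — σ1 onset /v/, coda /∅/ ok; σ2 onset /∅/, coda /∅/ ok → licit
[rev] — violates constraint 3: syllable 1 coda /v/ has 1 consonant (> 0) → illicit
[ti.rdu] — violates constraint 1: syllable 2 onset /rd/ has 2 consonants (> 1) → illicit
[tas.ri] — violates constraint 3: syllable 1 coda /s/ has 1 consonant (> 0) → illicit
[wu.sze] — violates constraint 1: syllable 2 onset /sz/ has 2 consonants (> 1) → illicit
[fa] — violates constraint 2: word begins with /f/ → illicit
[tut] — violates constraint 3: syllable 1 coda /t/ has 1 consonant (> 0) → illicit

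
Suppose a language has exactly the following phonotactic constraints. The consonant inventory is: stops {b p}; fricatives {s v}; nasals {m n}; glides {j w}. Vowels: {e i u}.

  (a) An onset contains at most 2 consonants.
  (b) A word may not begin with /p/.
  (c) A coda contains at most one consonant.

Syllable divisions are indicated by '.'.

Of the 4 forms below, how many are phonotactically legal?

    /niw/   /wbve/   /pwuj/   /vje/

/niw/ — σ1 onset /n/, coda /w/ ok → phonotactically legal
/wbve/ — violates constraint (a): syllable 1 onset /wbv/ has 3 consonants (> 2) → phonotactically illegal
/pwuj/ — violates constraint (b): word begins with /p/ → phonotactically illegal
/vje/ — σ1 onset /vj/ (2C), coda /∅/ ok → phonotactically legal
Phonotactically legal: /niw/, /vje/ → 2.

2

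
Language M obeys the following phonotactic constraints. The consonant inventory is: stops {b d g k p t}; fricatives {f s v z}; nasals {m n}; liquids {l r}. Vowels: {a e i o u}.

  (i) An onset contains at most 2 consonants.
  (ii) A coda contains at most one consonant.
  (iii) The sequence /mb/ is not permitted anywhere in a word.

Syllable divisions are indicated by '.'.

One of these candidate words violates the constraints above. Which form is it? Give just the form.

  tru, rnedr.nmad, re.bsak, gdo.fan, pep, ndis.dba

rnedr.nmad

tru — σ1 onset /tr/ (2C), coda /∅/ ok → licit
rnedr.nmad — violates constraint (ii): syllable 1 coda /dr/ has 2 consonants (> 1) → illicit
re.bsak — σ1 onset /r/, coda /∅/ ok; σ2 onset /bs/ (2C), coda /k/ ok → licit
gdo.fan — σ1 onset /gd/ (2C), coda /∅/ ok; σ2 onset /f/, coda /n/ ok → licit
pep — σ1 onset /p/, coda /p/ ok → licit
ndis.dba — σ1 onset /nd/ (2C), coda /s/ ok; σ2 onset /db/ (2C), coda /∅/ ok → licit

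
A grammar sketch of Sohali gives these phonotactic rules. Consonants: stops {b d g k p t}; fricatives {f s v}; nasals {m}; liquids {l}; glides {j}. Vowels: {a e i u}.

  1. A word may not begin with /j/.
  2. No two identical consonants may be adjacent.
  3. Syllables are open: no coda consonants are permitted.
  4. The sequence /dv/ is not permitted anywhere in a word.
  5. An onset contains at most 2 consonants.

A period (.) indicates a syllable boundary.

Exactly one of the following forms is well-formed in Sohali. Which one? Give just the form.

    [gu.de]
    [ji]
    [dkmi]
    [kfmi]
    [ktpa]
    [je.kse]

[gu.de] — σ1 onset /g/, coda /∅/ ok; σ2 onset /d/, coda /∅/ ok → well-formed
[ji] — violates constraint 1: word begins with /j/ → ill-formed
[dkmi] — violates constraint 5: syllable 1 onset /dkm/ has 3 consonants (> 2) → ill-formed
[kfmi] — violates constraint 5: syllable 1 onset /kfm/ has 3 consonants (> 2) → ill-formed
[ktpa] — violates constraint 5: syllable 1 onset /ktp/ has 3 consonants (> 2) → ill-formed
[je.kse] — violates constraint 1: word begins with /j/ → ill-formed

[gu.de]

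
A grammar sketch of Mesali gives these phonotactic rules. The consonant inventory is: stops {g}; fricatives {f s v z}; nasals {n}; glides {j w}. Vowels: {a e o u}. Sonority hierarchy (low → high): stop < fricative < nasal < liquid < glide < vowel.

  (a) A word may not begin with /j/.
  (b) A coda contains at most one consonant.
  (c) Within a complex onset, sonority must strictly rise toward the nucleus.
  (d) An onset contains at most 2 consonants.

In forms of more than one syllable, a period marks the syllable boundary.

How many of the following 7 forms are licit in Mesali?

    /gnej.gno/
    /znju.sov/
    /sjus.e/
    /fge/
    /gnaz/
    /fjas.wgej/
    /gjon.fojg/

/gnej.gno/ — σ1 onset /gn/ (1→3 rises), coda /j/ ok; σ2 onset /gn/ (1→3 rises), coda /∅/ ok → licit
/znju.sov/ — violates constraint (d): syllable 1 onset /znj/ has 3 consonants (> 2) → illicit
/sjus.e/ — σ1 onset /sj/ (2→5 rises), coda /s/ ok; σ2 onset /∅/, coda /∅/ ok → licit
/fge/ — violates constraint (c): syllable 1 onset /fg/: /f/ (fricative, 2) → /g/ (stop, 1) does not rise → illicit
/gnaz/ — σ1 onset /gn/ (1→3 rises), coda /z/ ok → licit
/fjas.wgej/ — violates constraint (c): syllable 2 onset /wg/: /w/ (glide, 5) → /g/ (stop, 1) does not rise → illicit
/gjon.fojg/ — violates constraint (b): syllable 2 coda /jg/ has 2 consonants (> 1) → illicit
Licit: /gnej.gno/, /sjus.e/, /gnaz/ → 3.

3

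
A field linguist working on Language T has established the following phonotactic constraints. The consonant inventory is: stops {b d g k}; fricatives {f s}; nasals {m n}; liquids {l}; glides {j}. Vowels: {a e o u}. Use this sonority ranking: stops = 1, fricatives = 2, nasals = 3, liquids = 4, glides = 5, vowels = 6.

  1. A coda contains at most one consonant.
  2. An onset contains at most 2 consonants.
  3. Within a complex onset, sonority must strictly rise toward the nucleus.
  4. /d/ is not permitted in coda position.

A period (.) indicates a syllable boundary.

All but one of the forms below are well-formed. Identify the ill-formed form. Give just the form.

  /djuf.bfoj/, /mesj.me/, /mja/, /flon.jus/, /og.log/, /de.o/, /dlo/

/mesj.me/

/djuf.bfoj/ — σ1 onset /dj/ (1→5 rises), coda /f/ ok; σ2 onset /bf/ (1→2 rises), coda /j/ ok → well-formed
/mesj.me/ — violates constraint 1: syllable 1 coda /sj/ has 2 consonants (> 1) → ill-formed
/mja/ — σ1 onset /mj/ (3→5 rises), coda /∅/ ok → well-formed
/flon.jus/ — σ1 onset /fl/ (2→4 rises), coda /n/ ok; σ2 onset /j/, coda /s/ ok → well-formed
/og.log/ — σ1 onset /∅/, coda /g/ ok; σ2 onset /l/, coda /g/ ok → well-formed
/de.o/ — σ1 onset /d/, coda /∅/ ok; σ2 onset /∅/, coda /∅/ ok → well-formed
/dlo/ — σ1 onset /dl/ (1→4 rises), coda /∅/ ok → well-formed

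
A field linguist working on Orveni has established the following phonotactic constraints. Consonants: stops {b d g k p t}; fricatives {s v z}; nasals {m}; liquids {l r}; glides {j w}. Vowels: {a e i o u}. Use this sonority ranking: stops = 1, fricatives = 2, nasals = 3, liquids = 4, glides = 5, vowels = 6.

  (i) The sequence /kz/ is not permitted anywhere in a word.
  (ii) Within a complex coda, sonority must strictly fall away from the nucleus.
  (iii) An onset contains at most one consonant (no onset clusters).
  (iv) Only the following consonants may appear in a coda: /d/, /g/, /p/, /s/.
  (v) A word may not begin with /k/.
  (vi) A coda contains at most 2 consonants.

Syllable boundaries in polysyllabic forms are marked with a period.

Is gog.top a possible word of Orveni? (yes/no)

yes

gog.top — σ1 onset /g/, coda /g/ ok; σ2 onset /t/, coda /p/ ok → permitted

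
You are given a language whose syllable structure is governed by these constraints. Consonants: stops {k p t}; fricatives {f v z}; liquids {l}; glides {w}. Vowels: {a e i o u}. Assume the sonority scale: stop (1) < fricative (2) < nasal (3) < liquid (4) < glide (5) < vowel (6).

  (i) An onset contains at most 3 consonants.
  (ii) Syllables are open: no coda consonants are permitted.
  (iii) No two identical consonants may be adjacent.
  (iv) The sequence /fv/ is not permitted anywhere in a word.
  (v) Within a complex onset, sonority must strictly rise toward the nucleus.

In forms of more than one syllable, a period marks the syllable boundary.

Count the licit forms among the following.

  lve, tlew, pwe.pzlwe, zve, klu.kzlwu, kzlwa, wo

lve — violates constraint (v): syllable 1 onset /lv/: /l/ (liquid, 4) → /v/ (fricative, 2) does not rise → illicit
tlew — violates constraint (ii): syllable 1 coda /w/ has 1 consonant (> 0) → illicit
pwe.pzlwe — violates constraint (i): syllable 2 onset /pzlw/ has 4 consonants (> 3) → illicit
zve — violates constraint (v): syllable 1 onset /zv/: /z/ (fricative, 2) → /v/ (fricative, 2) does not rise → illicit
klu.kzlwu — violates constraint (i): syllable 2 onset /kzlw/ has 4 consonants (> 3) → illicit
kzlwa — violates constraint (i): syllable 1 onset /kzlw/ has 4 consonants (> 3) → illicit
wo — σ1 onset /w/, coda /∅/ ok → licit
Licit: wo → 1.

1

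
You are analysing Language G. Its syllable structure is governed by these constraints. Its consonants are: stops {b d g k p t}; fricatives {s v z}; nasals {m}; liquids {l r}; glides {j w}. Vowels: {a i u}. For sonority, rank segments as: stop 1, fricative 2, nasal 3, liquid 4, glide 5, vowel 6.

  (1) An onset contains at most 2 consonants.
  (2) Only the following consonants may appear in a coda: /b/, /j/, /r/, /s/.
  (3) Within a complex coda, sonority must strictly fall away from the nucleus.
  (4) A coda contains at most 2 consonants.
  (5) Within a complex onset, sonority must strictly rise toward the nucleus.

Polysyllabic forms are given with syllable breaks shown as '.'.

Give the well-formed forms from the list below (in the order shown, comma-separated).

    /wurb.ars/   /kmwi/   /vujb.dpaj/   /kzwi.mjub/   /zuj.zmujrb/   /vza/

/wurb.ars/ — σ1 onset /w/, coda /rb/ (4→1 falls) ok; σ2 onset /∅/, coda /rs/ (4→2 falls) ok → well-formed
/kmwi/ — violates constraint 1: syllable 1 onset /kmw/ has 3 consonants (> 2) → ill-formed
/vujb.dpaj/ — violates constraint 5: syllable 2 onset /dp/: /d/ (stop, 1) → /p/ (stop, 1) does not rise → ill-formed
/kzwi.mjub/ — violates constraint 1: syllable 1 onset /kzw/ has 3 consonants (> 2) → ill-formed
/zuj.zmujrb/ — violates constraint 4: syllable 2 coda /jrb/ has 3 consonants (> 2) → ill-formed
/vza/ — violates constraint 5: syllable 1 onset /vz/: /v/ (fricative, 2) → /z/ (fricative, 2) does not rise → ill-formed

/wurb.ars/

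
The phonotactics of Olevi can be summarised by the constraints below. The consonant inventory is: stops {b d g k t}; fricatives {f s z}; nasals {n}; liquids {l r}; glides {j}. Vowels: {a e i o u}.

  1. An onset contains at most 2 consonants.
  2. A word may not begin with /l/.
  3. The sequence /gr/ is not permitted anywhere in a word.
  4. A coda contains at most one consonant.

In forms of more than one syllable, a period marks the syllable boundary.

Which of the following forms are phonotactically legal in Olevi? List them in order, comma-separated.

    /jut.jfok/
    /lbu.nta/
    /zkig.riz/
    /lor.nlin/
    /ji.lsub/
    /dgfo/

/jut.jfok/ — σ1 onset /j/, coda /t/ ok; σ2 onset /jf/ (2C), coda /k/ ok → phonotactically legal
/lbu.nta/ — violates constraint 2: word begins with /l/ → phonotactically illegal
/zkig.riz/ — violates constraint 3: contains banned sequence /gr/ → phonotactically illegal
/lor.nlin/ — violates constraint 2: word begins with /l/ → phonotactically illegal
/ji.lsub/ — σ1 onset /j/, coda /∅/ ok; σ2 onset /ls/ (2C), coda /b/ ok → phonotactically legal
/dgfo/ — violates constraint 1: syllable 1 onset /dgf/ has 3 consonants (> 2) → phonotactically illegal

/jut.jfok/, /ji.lsub/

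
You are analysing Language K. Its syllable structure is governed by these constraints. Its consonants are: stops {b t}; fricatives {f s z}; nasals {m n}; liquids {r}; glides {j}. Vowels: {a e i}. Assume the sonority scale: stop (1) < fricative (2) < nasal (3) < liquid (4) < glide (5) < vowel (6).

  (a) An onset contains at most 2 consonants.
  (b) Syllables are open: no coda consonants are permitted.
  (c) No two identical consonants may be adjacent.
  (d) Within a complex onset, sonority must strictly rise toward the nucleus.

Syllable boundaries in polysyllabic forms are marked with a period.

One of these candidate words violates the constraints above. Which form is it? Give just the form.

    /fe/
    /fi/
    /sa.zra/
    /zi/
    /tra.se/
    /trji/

/fe/ — σ1 onset /f/, coda /∅/ ok → phonotactically legal
/fi/ — σ1 onset /f/, coda /∅/ ok → phonotactically legal
/sa.zra/ — σ1 onset /s/, coda /∅/ ok; σ2 onset /zr/ (2→4 rises), coda /∅/ ok → phonotactically legal
/zi/ — σ1 onset /z/, coda /∅/ ok → phonotactically legal
/tra.se/ — σ1 onset /tr/ (1→4 rises), coda /∅/ ok; σ2 onset /s/, coda /∅/ ok → phonotactically legal
/trji/ — violates constraint (a): syllable 1 onset /trj/ has 3 consonants (> 2) → phonotactically illegal

/trji/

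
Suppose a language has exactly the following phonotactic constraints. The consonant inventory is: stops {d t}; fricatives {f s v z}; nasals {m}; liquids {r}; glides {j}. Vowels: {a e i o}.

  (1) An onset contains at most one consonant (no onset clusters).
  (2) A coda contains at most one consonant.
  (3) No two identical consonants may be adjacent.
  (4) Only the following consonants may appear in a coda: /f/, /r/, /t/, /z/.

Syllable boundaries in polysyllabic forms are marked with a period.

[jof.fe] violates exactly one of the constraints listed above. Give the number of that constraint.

[jof.fe]: adjacent identical consonants /ff/.
This is a violation of constraint 3: "No two identical consonants may be adjacent."
The remaining constraints (1, 2, 4) are satisfied.

3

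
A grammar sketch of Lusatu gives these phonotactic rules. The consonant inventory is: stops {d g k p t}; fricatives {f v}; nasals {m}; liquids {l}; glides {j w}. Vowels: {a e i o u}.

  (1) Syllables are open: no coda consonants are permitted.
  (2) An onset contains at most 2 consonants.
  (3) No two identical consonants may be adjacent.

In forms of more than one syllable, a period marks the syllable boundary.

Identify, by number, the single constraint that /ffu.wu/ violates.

/ffu.wu/: adjacent identical consonants /ff/.
This is a violation of constraint 3: "No two identical consonants may be adjacent."
The remaining constraints (1, 2) are satisfied.

3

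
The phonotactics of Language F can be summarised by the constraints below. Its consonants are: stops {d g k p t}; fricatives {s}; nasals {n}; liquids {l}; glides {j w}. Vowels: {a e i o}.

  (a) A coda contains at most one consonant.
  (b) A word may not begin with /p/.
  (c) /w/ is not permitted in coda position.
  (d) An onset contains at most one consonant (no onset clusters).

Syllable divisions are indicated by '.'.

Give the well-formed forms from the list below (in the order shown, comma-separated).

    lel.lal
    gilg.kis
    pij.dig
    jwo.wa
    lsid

lel.lal

lel.lal — σ1 onset /l/, coda /l/ ok; σ2 onset /l/, coda /l/ ok → well-formed
gilg.kis — violates constraint (a): syllable 1 coda /lg/ has 2 consonants (> 1) → ill-formed
pij.dig — violates constraint (b): word begins with /p/ → ill-formed
jwo.wa — violates constraint (d): syllable 1 onset /jw/ has 2 consonants (> 1) → ill-formed
lsid — violates constraint (d): syllable 1 onset /ls/ has 2 consonants (> 1) → ill-formed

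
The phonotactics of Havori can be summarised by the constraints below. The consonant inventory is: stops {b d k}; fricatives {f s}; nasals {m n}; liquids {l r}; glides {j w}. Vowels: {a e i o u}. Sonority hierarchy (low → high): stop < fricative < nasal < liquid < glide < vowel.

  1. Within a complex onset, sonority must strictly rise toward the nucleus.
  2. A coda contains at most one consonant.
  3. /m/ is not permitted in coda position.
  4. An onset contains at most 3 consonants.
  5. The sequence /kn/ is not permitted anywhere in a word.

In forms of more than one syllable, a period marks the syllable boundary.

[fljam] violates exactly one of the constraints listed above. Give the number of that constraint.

3

[fljam]: syllable 1 coda contains /m/.
This is a violation of constraint 3: "/m/ is not permitted in coda position."
The remaining constraints (1, 2, 4, 5) are satisfied.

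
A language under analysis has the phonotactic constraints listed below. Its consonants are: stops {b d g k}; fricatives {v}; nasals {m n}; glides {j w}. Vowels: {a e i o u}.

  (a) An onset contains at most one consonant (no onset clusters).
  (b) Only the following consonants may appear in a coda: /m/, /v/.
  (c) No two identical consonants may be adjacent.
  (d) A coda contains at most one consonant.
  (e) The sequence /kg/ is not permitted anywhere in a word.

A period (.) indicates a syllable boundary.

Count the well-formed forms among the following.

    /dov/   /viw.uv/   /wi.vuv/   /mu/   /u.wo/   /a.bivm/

/dov/ — σ1 onset /d/, coda /v/ ok → well-formed
/viw.uv/ — violates constraint (b): syllable 1 coda contains /w/, which is not a licensed coda consonant → ill-formed
/wi.vuv/ — σ1 onset /w/, coda /∅/ ok; σ2 onset /v/, coda /v/ ok → well-formed
/mu/ — σ1 onset /m/, coda /∅/ ok → well-formed
/u.wo/ — σ1 onset /∅/, coda /∅/ ok; σ2 onset /w/, coda /∅/ ok → well-formed
/a.bivm/ — violates constraint (d): syllable 2 coda /vm/ has 2 consonants (> 1) → ill-formed
Well-formed: /dov/, /wi.vuv/, /mu/, /u.wo/ → 4.

4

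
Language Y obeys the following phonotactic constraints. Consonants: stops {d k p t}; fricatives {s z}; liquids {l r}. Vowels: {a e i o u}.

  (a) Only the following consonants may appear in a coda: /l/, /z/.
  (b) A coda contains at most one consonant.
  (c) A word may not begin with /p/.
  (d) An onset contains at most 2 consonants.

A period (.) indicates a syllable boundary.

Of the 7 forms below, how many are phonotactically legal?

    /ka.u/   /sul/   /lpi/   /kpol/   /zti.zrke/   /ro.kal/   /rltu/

5

/ka.u/ — σ1 onset /k/, coda /∅/ ok; σ2 onset /∅/, coda /∅/ ok → phonotactically legal
/sul/ — σ1 onset /s/, coda /l/ ok → phonotactically legal
/lpi/ — σ1 onset /lp/ (2C), coda /∅/ ok → phonotactically legal
/kpol/ — σ1 onset /kp/ (2C), coda /l/ ok → phonotactically legal
/zti.zrke/ — violates constraint (d): syllable 2 onset /zrk/ has 3 consonants (> 2) → phonotactically illegal
/ro.kal/ — σ1 onset /r/, coda /∅/ ok; σ2 onset /k/, coda /l/ ok → phonotactically legal
/rltu/ — violates constraint (d): syllable 1 onset /rlt/ has 3 consonants (> 2) → phonotactically illegal
Phonotactically legal: /ka.u/, /sul/, /lpi/, /kpol/, /ro.kal/ → 5.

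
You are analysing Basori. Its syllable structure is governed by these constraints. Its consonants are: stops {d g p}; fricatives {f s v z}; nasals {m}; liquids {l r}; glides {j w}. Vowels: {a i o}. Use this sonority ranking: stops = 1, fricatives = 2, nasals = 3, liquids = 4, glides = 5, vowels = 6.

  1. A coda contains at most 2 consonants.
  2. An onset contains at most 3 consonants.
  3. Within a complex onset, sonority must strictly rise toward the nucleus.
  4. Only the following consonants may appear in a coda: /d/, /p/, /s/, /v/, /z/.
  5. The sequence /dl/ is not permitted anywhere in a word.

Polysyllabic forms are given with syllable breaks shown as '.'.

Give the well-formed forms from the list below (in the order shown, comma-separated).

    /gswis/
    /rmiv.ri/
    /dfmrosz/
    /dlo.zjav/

/gswis/

/gswis/ — σ1 onset /gsw/ (1→2→5 rises), coda /s/ ok → well-formed
/rmiv.ri/ — violates constraint 3: syllable 1 onset /rm/: /r/ (liquid, 4) → /m/ (nasal, 3) does not rise → ill-formed
/dfmrosz/ — violates constraint 2: syllable 1 onset /dfmr/ has 4 consonants (> 3) → ill-formed
/dlo.zjav/ — violates constraint 5: contains banned sequence /dl/ → ill-formed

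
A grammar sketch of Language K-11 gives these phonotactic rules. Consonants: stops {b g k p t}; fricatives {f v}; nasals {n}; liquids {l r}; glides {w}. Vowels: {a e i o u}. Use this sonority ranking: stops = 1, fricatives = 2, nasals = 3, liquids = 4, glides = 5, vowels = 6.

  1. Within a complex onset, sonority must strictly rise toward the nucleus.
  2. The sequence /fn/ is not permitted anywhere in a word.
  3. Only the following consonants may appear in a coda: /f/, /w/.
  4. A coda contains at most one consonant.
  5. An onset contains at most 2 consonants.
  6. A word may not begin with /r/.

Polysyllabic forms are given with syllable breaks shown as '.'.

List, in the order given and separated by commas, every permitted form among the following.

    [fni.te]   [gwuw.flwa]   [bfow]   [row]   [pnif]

[bfow], [pnif]

[fni.te] — violates constraint 2: contains banned sequence /fn/ → not permitted
[gwuw.flwa] — violates constraint 5: syllable 2 onset /flw/ has 3 consonants (> 2) → not permitted
[bfow] — σ1 onset /bf/ (1→2 rises), coda /w/ ok → permitted
[row] — violates constraint 6: word begins with /r/ → not permitted
[pnif] — σ1 onset /pn/ (1→3 rises), coda /f/ ok → permitted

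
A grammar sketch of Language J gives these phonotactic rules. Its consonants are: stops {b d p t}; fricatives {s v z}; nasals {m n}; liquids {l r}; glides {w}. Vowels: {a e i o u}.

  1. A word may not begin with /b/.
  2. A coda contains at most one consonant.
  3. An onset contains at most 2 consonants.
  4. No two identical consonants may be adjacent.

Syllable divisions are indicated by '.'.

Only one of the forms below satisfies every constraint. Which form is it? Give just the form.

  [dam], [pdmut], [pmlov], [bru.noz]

[dam] — σ1 onset /d/, coda /m/ ok → phonotactically legal
[pdmut] — violates constraint 3: syllable 1 onset /pdm/ has 3 consonants (> 2) → phonotactically illegal
[pmlov] — violates constraint 3: syllable 1 onset /pml/ has 3 consonants (> 2) → phonotactically illegal
[bru.noz] — violates constraint 1: word begins with /b/ → phonotactically illegal

[dam]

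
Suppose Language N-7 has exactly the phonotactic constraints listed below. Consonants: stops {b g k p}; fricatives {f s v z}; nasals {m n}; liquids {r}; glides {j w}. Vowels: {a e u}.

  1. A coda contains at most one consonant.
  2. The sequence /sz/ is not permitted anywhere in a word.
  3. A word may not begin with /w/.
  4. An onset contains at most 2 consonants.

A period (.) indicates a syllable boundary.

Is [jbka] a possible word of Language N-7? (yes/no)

[jbka] — violates constraint 4: syllable 1 onset /jbk/ has 3 consonants (> 2) → ill-formed

no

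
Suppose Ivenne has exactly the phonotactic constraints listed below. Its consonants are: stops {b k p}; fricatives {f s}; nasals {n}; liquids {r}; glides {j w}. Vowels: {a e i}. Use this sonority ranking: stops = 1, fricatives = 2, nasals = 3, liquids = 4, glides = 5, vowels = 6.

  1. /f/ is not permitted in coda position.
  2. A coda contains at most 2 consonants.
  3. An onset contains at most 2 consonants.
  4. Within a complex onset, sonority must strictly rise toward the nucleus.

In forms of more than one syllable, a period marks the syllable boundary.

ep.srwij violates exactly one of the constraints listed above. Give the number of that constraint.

ep.srwij: syllable 2 onset /srw/ has 3 consonants (> 2).
This is a violation of constraint 3: "An onset contains at most 2 consonants."
The remaining constraints (1, 2, 4) are satisfied.

3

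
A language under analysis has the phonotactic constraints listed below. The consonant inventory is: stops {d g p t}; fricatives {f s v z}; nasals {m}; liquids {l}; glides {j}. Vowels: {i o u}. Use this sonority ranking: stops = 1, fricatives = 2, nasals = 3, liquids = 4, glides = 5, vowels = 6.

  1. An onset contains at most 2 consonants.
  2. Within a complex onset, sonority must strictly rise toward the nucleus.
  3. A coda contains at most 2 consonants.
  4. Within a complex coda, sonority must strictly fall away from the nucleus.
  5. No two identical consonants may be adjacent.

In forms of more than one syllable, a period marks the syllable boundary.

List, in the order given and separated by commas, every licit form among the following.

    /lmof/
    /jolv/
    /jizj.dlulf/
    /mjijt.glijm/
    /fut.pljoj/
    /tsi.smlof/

/jolv/, /mjijt.glijm/

/lmof/ — violates constraint 2: syllable 1 onset /lm/: /l/ (liquid, 4) → /m/ (nasal, 3) does not rise → illicit
/jolv/ — σ1 onset /j/, coda /lv/ (4→2 falls) ok → licit
/jizj.dlulf/ — violates constraint 4: syllable 1 coda /zj/: /z/ (fricative, 2) → /j/ (glide, 5) does not fall → illicit
/mjijt.glijm/ — σ1 onset /mj/ (3→5 rises), coda /jt/ (5→1 falls) ok; σ2 onset /gl/ (1→4 rises), coda /jm/ (5→3 falls) ok → licit
/fut.pljoj/ — violates constraint 1: syllable 2 onset /plj/ has 3 consonants (> 2) → illicit
/tsi.smlof/ — violates constraint 1: syllable 2 onset /sml/ has 3 consonants (> 2) → illicit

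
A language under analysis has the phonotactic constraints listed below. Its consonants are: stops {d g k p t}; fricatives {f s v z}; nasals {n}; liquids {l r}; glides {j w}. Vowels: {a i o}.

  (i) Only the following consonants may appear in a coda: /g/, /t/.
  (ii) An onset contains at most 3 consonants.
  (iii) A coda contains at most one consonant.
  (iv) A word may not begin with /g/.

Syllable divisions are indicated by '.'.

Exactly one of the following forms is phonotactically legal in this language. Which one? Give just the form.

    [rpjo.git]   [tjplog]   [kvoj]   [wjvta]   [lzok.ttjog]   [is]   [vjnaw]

[rpjo.git] — σ1 onset /rpj/ (3C), coda /∅/ ok; σ2 onset /g/, coda /t/ ok → phonotactically legal
[tjplog] — violates constraint (ii): syllable 1 onset /tjpl/ has 4 consonants (> 3) → phonotactically illegal
[kvoj] — violates constraint (i): syllable 1 coda contains /j/, which is not a licensed coda consonant → phonotactically illegal
[wjvta] — violates constraint (ii): syllable 1 onset /wjvt/ has 4 consonants (> 3) → phonotactically illegal
[lzok.ttjog] — violates constraint (i): syllable 1 coda contains /k/, which is not a licensed coda consonant → phonotactically illegal
[is] — violates constraint (i): syllable 1 coda contains /s/, which is not a licensed coda consonant → phonotactically illegal
[vjnaw] — violates constraint (i): syllable 1 coda contains /w/, which is not a licensed coda consonant → phonotactically illegal

[rpjo.git]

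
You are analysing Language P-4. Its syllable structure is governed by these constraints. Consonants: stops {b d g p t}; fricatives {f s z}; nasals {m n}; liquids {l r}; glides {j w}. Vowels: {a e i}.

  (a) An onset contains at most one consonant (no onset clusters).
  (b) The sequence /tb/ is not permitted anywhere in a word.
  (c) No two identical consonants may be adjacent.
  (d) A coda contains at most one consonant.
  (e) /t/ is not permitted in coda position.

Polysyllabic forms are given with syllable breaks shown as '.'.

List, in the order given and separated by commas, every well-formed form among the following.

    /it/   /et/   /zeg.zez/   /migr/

/zeg.zez/

/it/ — violates constraint (e): syllable 1 coda contains /t/ → ill-formed
/et/ — violates constraint (e): syllable 1 coda contains /t/ → ill-formed
/zeg.zez/ — σ1 onset /z/, coda /g/ ok; σ2 onset /z/, coda /z/ ok → well-formed
/migr/ — violates constraint (d): syllable 1 coda /gr/ has 2 consonants (> 1) → ill-formed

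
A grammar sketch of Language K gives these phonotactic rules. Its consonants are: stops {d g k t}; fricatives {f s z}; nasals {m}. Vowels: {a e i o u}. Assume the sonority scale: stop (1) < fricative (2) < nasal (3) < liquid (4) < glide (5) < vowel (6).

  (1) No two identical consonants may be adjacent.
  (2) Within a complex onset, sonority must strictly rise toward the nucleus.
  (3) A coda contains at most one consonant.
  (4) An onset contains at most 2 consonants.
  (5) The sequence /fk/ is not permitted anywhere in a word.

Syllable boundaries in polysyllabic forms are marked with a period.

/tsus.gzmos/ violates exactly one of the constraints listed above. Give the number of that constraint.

4

/tsus.gzmos/: syllable 2 onset /gzm/ has 3 consonants (> 2).
This is a violation of constraint 4: "An onset contains at most 2 consonants."
The remaining constraints (1, 2, 3, 5) are satisfied.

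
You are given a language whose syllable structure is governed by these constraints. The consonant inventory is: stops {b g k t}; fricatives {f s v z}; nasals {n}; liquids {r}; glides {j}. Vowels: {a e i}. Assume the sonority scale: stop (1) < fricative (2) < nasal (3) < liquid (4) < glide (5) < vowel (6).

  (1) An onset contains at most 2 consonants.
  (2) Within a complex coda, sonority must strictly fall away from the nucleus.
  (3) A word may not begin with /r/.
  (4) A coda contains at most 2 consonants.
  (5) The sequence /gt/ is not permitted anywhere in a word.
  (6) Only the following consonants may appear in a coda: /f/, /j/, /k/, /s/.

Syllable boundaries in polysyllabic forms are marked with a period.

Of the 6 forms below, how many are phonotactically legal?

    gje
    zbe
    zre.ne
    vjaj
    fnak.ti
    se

6

gje — σ1 onset /gj/ (2C), coda /∅/ ok → phonotactically legal
zbe — σ1 onset /zb/ (2C), coda /∅/ ok → phonotactically legal
zre.ne — σ1 onset /zr/ (2C), coda /∅/ ok; σ2 onset /n/, coda /∅/ ok → phonotactically legal
vjaj — σ1 onset /vj/ (2C), coda /j/ ok → phonotactically legal
fnak.ti — σ1 onset /fn/ (2C), coda /k/ ok; σ2 onset /t/, coda /∅/ ok → phonotactically legal
se — σ1 onset /s/, coda /∅/ ok → phonotactically legal
Phonotactically legal: gje, zbe, zre.ne, vjaj, fnak.ti, se → 6.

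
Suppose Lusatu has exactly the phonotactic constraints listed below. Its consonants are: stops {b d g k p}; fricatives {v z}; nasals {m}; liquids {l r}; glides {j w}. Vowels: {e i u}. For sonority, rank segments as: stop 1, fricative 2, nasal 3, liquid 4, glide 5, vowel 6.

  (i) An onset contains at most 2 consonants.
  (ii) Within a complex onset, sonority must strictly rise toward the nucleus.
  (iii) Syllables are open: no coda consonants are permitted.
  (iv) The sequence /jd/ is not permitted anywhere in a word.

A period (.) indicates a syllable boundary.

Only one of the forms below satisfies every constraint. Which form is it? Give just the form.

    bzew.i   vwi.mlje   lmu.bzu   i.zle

bzew.i — violates constraint (iii): syllable 1 coda /w/ has 1 consonant (> 0) → ill-formed
vwi.mlje — violates constraint (i): syllable 2 onset /mlj/ has 3 consonants (> 2) → ill-formed
lmu.bzu — violates constraint (ii): syllable 1 onset /lm/: /l/ (liquid, 4) → /m/ (nasal, 3) does not rise → ill-formed
i.zle — σ1 onset /∅/, coda /∅/ ok; σ2 onset /zl/ (2→4 rises), coda /∅/ ok → well-formed

i.zle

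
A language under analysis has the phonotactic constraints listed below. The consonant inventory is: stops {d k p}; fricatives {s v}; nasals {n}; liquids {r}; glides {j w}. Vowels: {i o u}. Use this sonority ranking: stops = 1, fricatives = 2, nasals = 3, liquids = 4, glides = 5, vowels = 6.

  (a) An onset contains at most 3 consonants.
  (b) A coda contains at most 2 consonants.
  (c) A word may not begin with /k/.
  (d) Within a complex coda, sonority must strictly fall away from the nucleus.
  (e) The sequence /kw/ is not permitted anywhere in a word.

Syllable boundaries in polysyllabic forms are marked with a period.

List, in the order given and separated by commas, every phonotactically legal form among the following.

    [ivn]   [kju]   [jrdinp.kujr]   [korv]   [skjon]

[jrdinp.kujr], [skjon]

[ivn] — violates constraint (d): syllable 1 coda /vn/: /v/ (fricative, 2) → /n/ (nasal, 3) does not fall → phonotactically illegal
[kju] — violates constraint (c): word begins with /k/ → phonotactically illegal
[jrdinp.kujr] — σ1 onset /jrd/ (3C), coda /np/ (3→1 falls) ok; σ2 onset /k/, coda /jr/ (5→4 falls) ok → phonotactically legal
[korv] — violates constraint (c): word begins with /k/ → phonotactically illegal
[skjon] — σ1 onset /skj/ (3C), coda /n/ ok → phonotactically legal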